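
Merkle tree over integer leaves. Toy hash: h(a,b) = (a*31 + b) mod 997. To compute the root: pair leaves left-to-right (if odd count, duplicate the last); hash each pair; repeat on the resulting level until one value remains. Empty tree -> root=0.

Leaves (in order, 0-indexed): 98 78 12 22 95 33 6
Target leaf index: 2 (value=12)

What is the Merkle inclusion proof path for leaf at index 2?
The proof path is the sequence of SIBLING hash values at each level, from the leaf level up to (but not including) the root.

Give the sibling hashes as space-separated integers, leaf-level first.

Answer: 22 125 786

Derivation:
L0 (leaves): [98, 78, 12, 22, 95, 33, 6], target index=2
L1: h(98,78)=(98*31+78)%997=125 [pair 0] h(12,22)=(12*31+22)%997=394 [pair 1] h(95,33)=(95*31+33)%997=984 [pair 2] h(6,6)=(6*31+6)%997=192 [pair 3] -> [125, 394, 984, 192]
  Sibling for proof at L0: 22
L2: h(125,394)=(125*31+394)%997=281 [pair 0] h(984,192)=(984*31+192)%997=786 [pair 1] -> [281, 786]
  Sibling for proof at L1: 125
L3: h(281,786)=(281*31+786)%997=524 [pair 0] -> [524]
  Sibling for proof at L2: 786
Root: 524
Proof path (sibling hashes from leaf to root): [22, 125, 786]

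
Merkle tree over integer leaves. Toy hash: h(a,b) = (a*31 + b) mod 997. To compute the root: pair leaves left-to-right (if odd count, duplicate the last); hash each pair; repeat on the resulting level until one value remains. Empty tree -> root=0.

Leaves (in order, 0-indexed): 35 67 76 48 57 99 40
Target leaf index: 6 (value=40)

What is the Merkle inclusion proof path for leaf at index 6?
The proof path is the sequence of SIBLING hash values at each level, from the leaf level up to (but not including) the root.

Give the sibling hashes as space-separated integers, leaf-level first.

Answer: 40 869 230

Derivation:
L0 (leaves): [35, 67, 76, 48, 57, 99, 40], target index=6
L1: h(35,67)=(35*31+67)%997=155 [pair 0] h(76,48)=(76*31+48)%997=410 [pair 1] h(57,99)=(57*31+99)%997=869 [pair 2] h(40,40)=(40*31+40)%997=283 [pair 3] -> [155, 410, 869, 283]
  Sibling for proof at L0: 40
L2: h(155,410)=(155*31+410)%997=230 [pair 0] h(869,283)=(869*31+283)%997=303 [pair 1] -> [230, 303]
  Sibling for proof at L1: 869
L3: h(230,303)=(230*31+303)%997=454 [pair 0] -> [454]
  Sibling for proof at L2: 230
Root: 454
Proof path (sibling hashes from leaf to root): [40, 869, 230]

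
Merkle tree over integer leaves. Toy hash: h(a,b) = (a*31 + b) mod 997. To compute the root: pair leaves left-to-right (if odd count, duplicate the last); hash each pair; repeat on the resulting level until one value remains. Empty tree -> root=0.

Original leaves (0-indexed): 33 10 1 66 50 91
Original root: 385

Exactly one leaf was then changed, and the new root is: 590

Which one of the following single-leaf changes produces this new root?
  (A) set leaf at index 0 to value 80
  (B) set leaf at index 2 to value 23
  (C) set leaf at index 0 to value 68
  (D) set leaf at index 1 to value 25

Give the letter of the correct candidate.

Answer: B

Derivation:
Original leaves: [33, 10, 1, 66, 50, 91]
Target new root: 590
Try each candidate change and compute the resulting root:
Candidate A: set leaf[0] = 80 -> leaves = [80, 10, 1, 66, 50, 91]
  L0: [80, 10, 1, 66, 50, 91]
  L1: h(80,10)=(80*31+10)%997=496 h(1,66)=(1*31+66)%997=97 h(50,91)=(50*31+91)%997=644 -> [496, 97, 644]
  L2: h(496,97)=(496*31+97)%997=518 h(644,644)=(644*31+644)%997=668 -> [518, 668]
  L3: h(518,668)=(518*31+668)%997=774 -> [774]
  root = 774 != target 590
Candidate B: set leaf[2] = 23 -> leaves = [33, 10, 23, 66, 50, 91]
  L0: [33, 10, 23, 66, 50, 91]
  L1: h(33,10)=(33*31+10)%997=36 h(23,66)=(23*31+66)%997=779 h(50,91)=(50*31+91)%997=644 -> [36, 779, 644]
  L2: h(36,779)=(36*31+779)%997=898 h(644,644)=(644*31+644)%997=668 -> [898, 668]
  L3: h(898,668)=(898*31+668)%997=590 -> [590]
  root = 590 == target 590  ** MATCH **
Candidate C: set leaf[0] = 68 -> leaves = [68, 10, 1, 66, 50, 91]
  L0: [68, 10, 1, 66, 50, 91]
  L1: h(68,10)=(68*31+10)%997=124 h(1,66)=(1*31+66)%997=97 h(50,91)=(50*31+91)%997=644 -> [124, 97, 644]
  L2: h(124,97)=(124*31+97)%997=950 h(644,644)=(644*31+644)%997=668 -> [950, 668]
  L3: h(950,668)=(950*31+668)%997=208 -> [208]
  root = 208 != target 590
Candidate D: set leaf[1] = 25 -> leaves = [33, 25, 1, 66, 50, 91]
  L0: [33, 25, 1, 66, 50, 91]
  L1: h(33,25)=(33*31+25)%997=51 h(1,66)=(1*31+66)%997=97 h(50,91)=(50*31+91)%997=644 -> [51, 97, 644]
  L2: h(51,97)=(51*31+97)%997=681 h(644,644)=(644*31+644)%997=668 -> [681, 668]
  L3: h(681,668)=(681*31+668)%997=842 -> [842]
  root = 842 != target 590
Candidate B produces the target root.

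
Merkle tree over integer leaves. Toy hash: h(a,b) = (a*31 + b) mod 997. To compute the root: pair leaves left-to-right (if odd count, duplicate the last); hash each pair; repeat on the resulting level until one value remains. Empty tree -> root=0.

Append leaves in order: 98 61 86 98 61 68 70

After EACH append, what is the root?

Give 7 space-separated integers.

After append 98 (leaves=[98]):
  L0: [98]
  root=98
After append 61 (leaves=[98, 61]):
  L0: [98, 61]
  L1: h(98,61)=(98*31+61)%997=108 -> [108]
  root=108
After append 86 (leaves=[98, 61, 86]):
  L0: [98, 61, 86]
  L1: h(98,61)=(98*31+61)%997=108 h(86,86)=(86*31+86)%997=758 -> [108, 758]
  L2: h(108,758)=(108*31+758)%997=118 -> [118]
  root=118
After append 98 (leaves=[98, 61, 86, 98]):
  L0: [98, 61, 86, 98]
  L1: h(98,61)=(98*31+61)%997=108 h(86,98)=(86*31+98)%997=770 -> [108, 770]
  L2: h(108,770)=(108*31+770)%997=130 -> [130]
  root=130
After append 61 (leaves=[98, 61, 86, 98, 61]):
  L0: [98, 61, 86, 98, 61]
  L1: h(98,61)=(98*31+61)%997=108 h(86,98)=(86*31+98)%997=770 h(61,61)=(61*31+61)%997=955 -> [108, 770, 955]
  L2: h(108,770)=(108*31+770)%997=130 h(955,955)=(955*31+955)%997=650 -> [130, 650]
  L3: h(130,650)=(130*31+650)%997=692 -> [692]
  root=692
After append 68 (leaves=[98, 61, 86, 98, 61, 68]):
  L0: [98, 61, 86, 98, 61, 68]
  L1: h(98,61)=(98*31+61)%997=108 h(86,98)=(86*31+98)%997=770 h(61,68)=(61*31+68)%997=962 -> [108, 770, 962]
  L2: h(108,770)=(108*31+770)%997=130 h(962,962)=(962*31+962)%997=874 -> [130, 874]
  L3: h(130,874)=(130*31+874)%997=916 -> [916]
  root=916
After append 70 (leaves=[98, 61, 86, 98, 61, 68, 70]):
  L0: [98, 61, 86, 98, 61, 68, 70]
  L1: h(98,61)=(98*31+61)%997=108 h(86,98)=(86*31+98)%997=770 h(61,68)=(61*31+68)%997=962 h(70,70)=(70*31+70)%997=246 -> [108, 770, 962, 246]
  L2: h(108,770)=(108*31+770)%997=130 h(962,246)=(962*31+246)%997=158 -> [130, 158]
  L3: h(130,158)=(130*31+158)%997=200 -> [200]
  root=200

Answer: 98 108 118 130 692 916 200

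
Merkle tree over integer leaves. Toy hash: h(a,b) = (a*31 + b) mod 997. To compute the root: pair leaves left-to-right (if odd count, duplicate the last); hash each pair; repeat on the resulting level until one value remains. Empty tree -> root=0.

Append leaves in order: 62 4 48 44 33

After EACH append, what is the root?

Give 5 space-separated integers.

Answer: 62 929 425 421 981

Derivation:
After append 62 (leaves=[62]):
  L0: [62]
  root=62
After append 4 (leaves=[62, 4]):
  L0: [62, 4]
  L1: h(62,4)=(62*31+4)%997=929 -> [929]
  root=929
After append 48 (leaves=[62, 4, 48]):
  L0: [62, 4, 48]
  L1: h(62,4)=(62*31+4)%997=929 h(48,48)=(48*31+48)%997=539 -> [929, 539]
  L2: h(929,539)=(929*31+539)%997=425 -> [425]
  root=425
After append 44 (leaves=[62, 4, 48, 44]):
  L0: [62, 4, 48, 44]
  L1: h(62,4)=(62*31+4)%997=929 h(48,44)=(48*31+44)%997=535 -> [929, 535]
  L2: h(929,535)=(929*31+535)%997=421 -> [421]
  root=421
After append 33 (leaves=[62, 4, 48, 44, 33]):
  L0: [62, 4, 48, 44, 33]
  L1: h(62,4)=(62*31+4)%997=929 h(48,44)=(48*31+44)%997=535 h(33,33)=(33*31+33)%997=59 -> [929, 535, 59]
  L2: h(929,535)=(929*31+535)%997=421 h(59,59)=(59*31+59)%997=891 -> [421, 891]
  L3: h(421,891)=(421*31+891)%997=981 -> [981]
  root=981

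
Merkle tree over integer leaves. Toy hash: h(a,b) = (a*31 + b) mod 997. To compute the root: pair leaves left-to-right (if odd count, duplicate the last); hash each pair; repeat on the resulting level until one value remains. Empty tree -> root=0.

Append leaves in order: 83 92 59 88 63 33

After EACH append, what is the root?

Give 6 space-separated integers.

After append 83 (leaves=[83]):
  L0: [83]
  root=83
After append 92 (leaves=[83, 92]):
  L0: [83, 92]
  L1: h(83,92)=(83*31+92)%997=671 -> [671]
  root=671
After append 59 (leaves=[83, 92, 59]):
  L0: [83, 92, 59]
  L1: h(83,92)=(83*31+92)%997=671 h(59,59)=(59*31+59)%997=891 -> [671, 891]
  L2: h(671,891)=(671*31+891)%997=755 -> [755]
  root=755
After append 88 (leaves=[83, 92, 59, 88]):
  L0: [83, 92, 59, 88]
  L1: h(83,92)=(83*31+92)%997=671 h(59,88)=(59*31+88)%997=920 -> [671, 920]
  L2: h(671,920)=(671*31+920)%997=784 -> [784]
  root=784
After append 63 (leaves=[83, 92, 59, 88, 63]):
  L0: [83, 92, 59, 88, 63]
  L1: h(83,92)=(83*31+92)%997=671 h(59,88)=(59*31+88)%997=920 h(63,63)=(63*31+63)%997=22 -> [671, 920, 22]
  L2: h(671,920)=(671*31+920)%997=784 h(22,22)=(22*31+22)%997=704 -> [784, 704]
  L3: h(784,704)=(784*31+704)%997=83 -> [83]
  root=83
After append 33 (leaves=[83, 92, 59, 88, 63, 33]):
  L0: [83, 92, 59, 88, 63, 33]
  L1: h(83,92)=(83*31+92)%997=671 h(59,88)=(59*31+88)%997=920 h(63,33)=(63*31+33)%997=989 -> [671, 920, 989]
  L2: h(671,920)=(671*31+920)%997=784 h(989,989)=(989*31+989)%997=741 -> [784, 741]
  L3: h(784,741)=(784*31+741)%997=120 -> [120]
  root=120

Answer: 83 671 755 784 83 120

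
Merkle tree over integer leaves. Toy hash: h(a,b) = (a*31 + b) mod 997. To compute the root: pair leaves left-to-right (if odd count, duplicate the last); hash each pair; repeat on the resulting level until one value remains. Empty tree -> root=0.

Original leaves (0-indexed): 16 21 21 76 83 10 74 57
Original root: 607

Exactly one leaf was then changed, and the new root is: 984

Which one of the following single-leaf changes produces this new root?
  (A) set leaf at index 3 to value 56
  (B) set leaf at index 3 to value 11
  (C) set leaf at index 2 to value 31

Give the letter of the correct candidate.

Original leaves: [16, 21, 21, 76, 83, 10, 74, 57]
Target new root: 984
Try each candidate change and compute the resulting root:
Candidate A: set leaf[3] = 56 -> leaves = [16, 21, 21, 56, 83, 10, 74, 57]
  L0: [16, 21, 21, 56, 83, 10, 74, 57]
  L1: h(16,21)=(16*31+21)%997=517 h(21,56)=(21*31+56)%997=707 h(83,10)=(83*31+10)%997=589 h(74,57)=(74*31+57)%997=357 -> [517, 707, 589, 357]
  L2: h(517,707)=(517*31+707)%997=782 h(589,357)=(589*31+357)%997=670 -> [782, 670]
  L3: h(782,670)=(782*31+670)%997=984 -> [984]
  root = 984 == target 984  ** MATCH **
Candidate B: set leaf[3] = 11 -> leaves = [16, 21, 21, 11, 83, 10, 74, 57]
  L0: [16, 21, 21, 11, 83, 10, 74, 57]
  L1: h(16,21)=(16*31+21)%997=517 h(21,11)=(21*31+11)%997=662 h(83,10)=(83*31+10)%997=589 h(74,57)=(74*31+57)%997=357 -> [517, 662, 589, 357]
  L2: h(517,662)=(517*31+662)%997=737 h(589,357)=(589*31+357)%997=670 -> [737, 670]
  L3: h(737,670)=(737*31+670)%997=586 -> [586]
  root = 586 != target 984
Candidate C: set leaf[2] = 31 -> leaves = [16, 21, 31, 76, 83, 10, 74, 57]
  L0: [16, 21, 31, 76, 83, 10, 74, 57]
  L1: h(16,21)=(16*31+21)%997=517 h(31,76)=(31*31+76)%997=40 h(83,10)=(83*31+10)%997=589 h(74,57)=(74*31+57)%997=357 -> [517, 40, 589, 357]
  L2: h(517,40)=(517*31+40)%997=115 h(589,357)=(589*31+357)%997=670 -> [115, 670]
  L3: h(115,670)=(115*31+670)%997=247 -> [247]
  root = 247 != target 984
Candidate A produces the target root.

Answer: A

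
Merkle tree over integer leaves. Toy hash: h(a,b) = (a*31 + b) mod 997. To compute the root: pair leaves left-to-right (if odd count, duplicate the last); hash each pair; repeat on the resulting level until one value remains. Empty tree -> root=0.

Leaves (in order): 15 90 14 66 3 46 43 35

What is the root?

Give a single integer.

L0: [15, 90, 14, 66, 3, 46, 43, 35]
L1: h(15,90)=(15*31+90)%997=555 h(14,66)=(14*31+66)%997=500 h(3,46)=(3*31+46)%997=139 h(43,35)=(43*31+35)%997=371 -> [555, 500, 139, 371]
L2: h(555,500)=(555*31+500)%997=756 h(139,371)=(139*31+371)%997=692 -> [756, 692]
L3: h(756,692)=(756*31+692)%997=200 -> [200]

Answer: 200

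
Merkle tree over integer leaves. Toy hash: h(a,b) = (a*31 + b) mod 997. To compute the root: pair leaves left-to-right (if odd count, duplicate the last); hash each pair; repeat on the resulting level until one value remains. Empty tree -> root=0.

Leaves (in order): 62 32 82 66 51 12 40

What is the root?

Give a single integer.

L0: [62, 32, 82, 66, 51, 12, 40]
L1: h(62,32)=(62*31+32)%997=957 h(82,66)=(82*31+66)%997=614 h(51,12)=(51*31+12)%997=596 h(40,40)=(40*31+40)%997=283 -> [957, 614, 596, 283]
L2: h(957,614)=(957*31+614)%997=371 h(596,283)=(596*31+283)%997=813 -> [371, 813]
L3: h(371,813)=(371*31+813)%997=350 -> [350]

Answer: 350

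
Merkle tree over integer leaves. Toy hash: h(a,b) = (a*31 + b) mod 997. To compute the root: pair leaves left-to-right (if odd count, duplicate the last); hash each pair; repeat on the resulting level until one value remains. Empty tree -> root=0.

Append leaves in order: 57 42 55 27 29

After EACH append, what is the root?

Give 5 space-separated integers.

Answer: 57 812 13 982 318

Derivation:
After append 57 (leaves=[57]):
  L0: [57]
  root=57
After append 42 (leaves=[57, 42]):
  L0: [57, 42]
  L1: h(57,42)=(57*31+42)%997=812 -> [812]
  root=812
After append 55 (leaves=[57, 42, 55]):
  L0: [57, 42, 55]
  L1: h(57,42)=(57*31+42)%997=812 h(55,55)=(55*31+55)%997=763 -> [812, 763]
  L2: h(812,763)=(812*31+763)%997=13 -> [13]
  root=13
After append 27 (leaves=[57, 42, 55, 27]):
  L0: [57, 42, 55, 27]
  L1: h(57,42)=(57*31+42)%997=812 h(55,27)=(55*31+27)%997=735 -> [812, 735]
  L2: h(812,735)=(812*31+735)%997=982 -> [982]
  root=982
After append 29 (leaves=[57, 42, 55, 27, 29]):
  L0: [57, 42, 55, 27, 29]
  L1: h(57,42)=(57*31+42)%997=812 h(55,27)=(55*31+27)%997=735 h(29,29)=(29*31+29)%997=928 -> [812, 735, 928]
  L2: h(812,735)=(812*31+735)%997=982 h(928,928)=(928*31+928)%997=783 -> [982, 783]
  L3: h(982,783)=(982*31+783)%997=318 -> [318]
  root=318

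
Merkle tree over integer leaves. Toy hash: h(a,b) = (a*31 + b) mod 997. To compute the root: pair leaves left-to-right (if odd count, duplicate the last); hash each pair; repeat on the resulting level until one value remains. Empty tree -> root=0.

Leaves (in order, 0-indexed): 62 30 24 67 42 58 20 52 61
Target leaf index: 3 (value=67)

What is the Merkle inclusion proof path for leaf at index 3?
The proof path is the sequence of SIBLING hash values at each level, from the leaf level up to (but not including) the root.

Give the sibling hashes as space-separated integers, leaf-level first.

L0 (leaves): [62, 30, 24, 67, 42, 58, 20, 52, 61], target index=3
L1: h(62,30)=(62*31+30)%997=955 [pair 0] h(24,67)=(24*31+67)%997=811 [pair 1] h(42,58)=(42*31+58)%997=363 [pair 2] h(20,52)=(20*31+52)%997=672 [pair 3] h(61,61)=(61*31+61)%997=955 [pair 4] -> [955, 811, 363, 672, 955]
  Sibling for proof at L0: 24
L2: h(955,811)=(955*31+811)%997=506 [pair 0] h(363,672)=(363*31+672)%997=958 [pair 1] h(955,955)=(955*31+955)%997=650 [pair 2] -> [506, 958, 650]
  Sibling for proof at L1: 955
L3: h(506,958)=(506*31+958)%997=692 [pair 0] h(650,650)=(650*31+650)%997=860 [pair 1] -> [692, 860]
  Sibling for proof at L2: 958
L4: h(692,860)=(692*31+860)%997=378 [pair 0] -> [378]
  Sibling for proof at L3: 860
Root: 378
Proof path (sibling hashes from leaf to root): [24, 955, 958, 860]

Answer: 24 955 958 860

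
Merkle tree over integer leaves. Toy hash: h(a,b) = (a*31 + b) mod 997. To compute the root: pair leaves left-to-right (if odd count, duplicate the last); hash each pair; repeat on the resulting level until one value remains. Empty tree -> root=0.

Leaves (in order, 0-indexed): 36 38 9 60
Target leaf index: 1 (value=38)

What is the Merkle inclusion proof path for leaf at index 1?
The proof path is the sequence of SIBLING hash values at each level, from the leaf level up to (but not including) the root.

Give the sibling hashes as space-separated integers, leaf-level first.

L0 (leaves): [36, 38, 9, 60], target index=1
L1: h(36,38)=(36*31+38)%997=157 [pair 0] h(9,60)=(9*31+60)%997=339 [pair 1] -> [157, 339]
  Sibling for proof at L0: 36
L2: h(157,339)=(157*31+339)%997=221 [pair 0] -> [221]
  Sibling for proof at L1: 339
Root: 221
Proof path (sibling hashes from leaf to root): [36, 339]

Answer: 36 339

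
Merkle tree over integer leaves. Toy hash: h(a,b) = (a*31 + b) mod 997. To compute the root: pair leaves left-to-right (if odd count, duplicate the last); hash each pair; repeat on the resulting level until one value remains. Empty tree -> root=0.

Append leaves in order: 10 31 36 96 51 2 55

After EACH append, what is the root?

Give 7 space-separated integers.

Answer: 10 341 756 816 751 180 357

Derivation:
After append 10 (leaves=[10]):
  L0: [10]
  root=10
After append 31 (leaves=[10, 31]):
  L0: [10, 31]
  L1: h(10,31)=(10*31+31)%997=341 -> [341]
  root=341
After append 36 (leaves=[10, 31, 36]):
  L0: [10, 31, 36]
  L1: h(10,31)=(10*31+31)%997=341 h(36,36)=(36*31+36)%997=155 -> [341, 155]
  L2: h(341,155)=(341*31+155)%997=756 -> [756]
  root=756
After append 96 (leaves=[10, 31, 36, 96]):
  L0: [10, 31, 36, 96]
  L1: h(10,31)=(10*31+31)%997=341 h(36,96)=(36*31+96)%997=215 -> [341, 215]
  L2: h(341,215)=(341*31+215)%997=816 -> [816]
  root=816
After append 51 (leaves=[10, 31, 36, 96, 51]):
  L0: [10, 31, 36, 96, 51]
  L1: h(10,31)=(10*31+31)%997=341 h(36,96)=(36*31+96)%997=215 h(51,51)=(51*31+51)%997=635 -> [341, 215, 635]
  L2: h(341,215)=(341*31+215)%997=816 h(635,635)=(635*31+635)%997=380 -> [816, 380]
  L3: h(816,380)=(816*31+380)%997=751 -> [751]
  root=751
After append 2 (leaves=[10, 31, 36, 96, 51, 2]):
  L0: [10, 31, 36, 96, 51, 2]
  L1: h(10,31)=(10*31+31)%997=341 h(36,96)=(36*31+96)%997=215 h(51,2)=(51*31+2)%997=586 -> [341, 215, 586]
  L2: h(341,215)=(341*31+215)%997=816 h(586,586)=(586*31+586)%997=806 -> [816, 806]
  L3: h(816,806)=(816*31+806)%997=180 -> [180]
  root=180
After append 55 (leaves=[10, 31, 36, 96, 51, 2, 55]):
  L0: [10, 31, 36, 96, 51, 2, 55]
  L1: h(10,31)=(10*31+31)%997=341 h(36,96)=(36*31+96)%997=215 h(51,2)=(51*31+2)%997=586 h(55,55)=(55*31+55)%997=763 -> [341, 215, 586, 763]
  L2: h(341,215)=(341*31+215)%997=816 h(586,763)=(586*31+763)%997=983 -> [816, 983]
  L3: h(816,983)=(816*31+983)%997=357 -> [357]
  root=357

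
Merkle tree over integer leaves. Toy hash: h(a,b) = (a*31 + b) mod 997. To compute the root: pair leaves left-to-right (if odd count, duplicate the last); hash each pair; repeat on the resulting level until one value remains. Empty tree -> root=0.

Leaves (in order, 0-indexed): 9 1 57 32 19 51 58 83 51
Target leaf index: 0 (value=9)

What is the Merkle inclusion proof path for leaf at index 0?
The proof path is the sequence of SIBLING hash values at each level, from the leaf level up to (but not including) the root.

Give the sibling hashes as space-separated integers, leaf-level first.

L0 (leaves): [9, 1, 57, 32, 19, 51, 58, 83, 51], target index=0
L1: h(9,1)=(9*31+1)%997=280 [pair 0] h(57,32)=(57*31+32)%997=802 [pair 1] h(19,51)=(19*31+51)%997=640 [pair 2] h(58,83)=(58*31+83)%997=884 [pair 3] h(51,51)=(51*31+51)%997=635 [pair 4] -> [280, 802, 640, 884, 635]
  Sibling for proof at L0: 1
L2: h(280,802)=(280*31+802)%997=509 [pair 0] h(640,884)=(640*31+884)%997=784 [pair 1] h(635,635)=(635*31+635)%997=380 [pair 2] -> [509, 784, 380]
  Sibling for proof at L1: 802
L3: h(509,784)=(509*31+784)%997=611 [pair 0] h(380,380)=(380*31+380)%997=196 [pair 1] -> [611, 196]
  Sibling for proof at L2: 784
L4: h(611,196)=(611*31+196)%997=194 [pair 0] -> [194]
  Sibling for proof at L3: 196
Root: 194
Proof path (sibling hashes from leaf to root): [1, 802, 784, 196]

Answer: 1 802 784 196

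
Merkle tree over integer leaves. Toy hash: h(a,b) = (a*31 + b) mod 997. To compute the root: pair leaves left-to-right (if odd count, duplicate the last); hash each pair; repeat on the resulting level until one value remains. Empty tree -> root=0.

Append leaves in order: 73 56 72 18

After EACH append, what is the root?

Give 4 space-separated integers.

Answer: 73 325 415 361

Derivation:
After append 73 (leaves=[73]):
  L0: [73]
  root=73
After append 56 (leaves=[73, 56]):
  L0: [73, 56]
  L1: h(73,56)=(73*31+56)%997=325 -> [325]
  root=325
After append 72 (leaves=[73, 56, 72]):
  L0: [73, 56, 72]
  L1: h(73,56)=(73*31+56)%997=325 h(72,72)=(72*31+72)%997=310 -> [325, 310]
  L2: h(325,310)=(325*31+310)%997=415 -> [415]
  root=415
After append 18 (leaves=[73, 56, 72, 18]):
  L0: [73, 56, 72, 18]
  L1: h(73,56)=(73*31+56)%997=325 h(72,18)=(72*31+18)%997=256 -> [325, 256]
  L2: h(325,256)=(325*31+256)%997=361 -> [361]
  root=361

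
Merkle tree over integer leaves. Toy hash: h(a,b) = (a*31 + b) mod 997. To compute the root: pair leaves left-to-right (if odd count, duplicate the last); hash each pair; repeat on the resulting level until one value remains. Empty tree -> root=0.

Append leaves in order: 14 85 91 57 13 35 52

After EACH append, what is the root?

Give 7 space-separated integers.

After append 14 (leaves=[14]):
  L0: [14]
  root=14
After append 85 (leaves=[14, 85]):
  L0: [14, 85]
  L1: h(14,85)=(14*31+85)%997=519 -> [519]
  root=519
After append 91 (leaves=[14, 85, 91]):
  L0: [14, 85, 91]
  L1: h(14,85)=(14*31+85)%997=519 h(91,91)=(91*31+91)%997=918 -> [519, 918]
  L2: h(519,918)=(519*31+918)%997=58 -> [58]
  root=58
After append 57 (leaves=[14, 85, 91, 57]):
  L0: [14, 85, 91, 57]
  L1: h(14,85)=(14*31+85)%997=519 h(91,57)=(91*31+57)%997=884 -> [519, 884]
  L2: h(519,884)=(519*31+884)%997=24 -> [24]
  root=24
After append 13 (leaves=[14, 85, 91, 57, 13]):
  L0: [14, 85, 91, 57, 13]
  L1: h(14,85)=(14*31+85)%997=519 h(91,57)=(91*31+57)%997=884 h(13,13)=(13*31+13)%997=416 -> [519, 884, 416]
  L2: h(519,884)=(519*31+884)%997=24 h(416,416)=(416*31+416)%997=351 -> [24, 351]
  L3: h(24,351)=(24*31+351)%997=98 -> [98]
  root=98
After append 35 (leaves=[14, 85, 91, 57, 13, 35]):
  L0: [14, 85, 91, 57, 13, 35]
  L1: h(14,85)=(14*31+85)%997=519 h(91,57)=(91*31+57)%997=884 h(13,35)=(13*31+35)%997=438 -> [519, 884, 438]
  L2: h(519,884)=(519*31+884)%997=24 h(438,438)=(438*31+438)%997=58 -> [24, 58]
  L3: h(24,58)=(24*31+58)%997=802 -> [802]
  root=802
After append 52 (leaves=[14, 85, 91, 57, 13, 35, 52]):
  L0: [14, 85, 91, 57, 13, 35, 52]
  L1: h(14,85)=(14*31+85)%997=519 h(91,57)=(91*31+57)%997=884 h(13,35)=(13*31+35)%997=438 h(52,52)=(52*31+52)%997=667 -> [519, 884, 438, 667]
  L2: h(519,884)=(519*31+884)%997=24 h(438,667)=(438*31+667)%997=287 -> [24, 287]
  L3: h(24,287)=(24*31+287)%997=34 -> [34]
  root=34

Answer: 14 519 58 24 98 802 34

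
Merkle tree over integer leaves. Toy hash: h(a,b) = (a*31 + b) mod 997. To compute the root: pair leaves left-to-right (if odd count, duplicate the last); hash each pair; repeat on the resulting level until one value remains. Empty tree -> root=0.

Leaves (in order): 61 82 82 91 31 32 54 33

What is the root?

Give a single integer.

L0: [61, 82, 82, 91, 31, 32, 54, 33]
L1: h(61,82)=(61*31+82)%997=976 h(82,91)=(82*31+91)%997=639 h(31,32)=(31*31+32)%997=993 h(54,33)=(54*31+33)%997=710 -> [976, 639, 993, 710]
L2: h(976,639)=(976*31+639)%997=985 h(993,710)=(993*31+710)%997=586 -> [985, 586]
L3: h(985,586)=(985*31+586)%997=214 -> [214]

Answer: 214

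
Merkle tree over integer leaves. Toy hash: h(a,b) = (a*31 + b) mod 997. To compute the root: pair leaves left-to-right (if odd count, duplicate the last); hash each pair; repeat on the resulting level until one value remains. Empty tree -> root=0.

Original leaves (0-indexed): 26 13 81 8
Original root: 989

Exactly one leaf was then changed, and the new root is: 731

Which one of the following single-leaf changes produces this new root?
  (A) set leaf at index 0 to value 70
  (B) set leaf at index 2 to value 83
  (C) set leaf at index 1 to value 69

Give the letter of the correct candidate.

Original leaves: [26, 13, 81, 8]
Target new root: 731
Try each candidate change and compute the resulting root:
Candidate A: set leaf[0] = 70 -> leaves = [70, 13, 81, 8]
  L0: [70, 13, 81, 8]
  L1: h(70,13)=(70*31+13)%997=189 h(81,8)=(81*31+8)%997=525 -> [189, 525]
  L2: h(189,525)=(189*31+525)%997=402 -> [402]
  root = 402 != target 731
Candidate B: set leaf[2] = 83 -> leaves = [26, 13, 83, 8]
  L0: [26, 13, 83, 8]
  L1: h(26,13)=(26*31+13)%997=819 h(83,8)=(83*31+8)%997=587 -> [819, 587]
  L2: h(819,587)=(819*31+587)%997=54 -> [54]
  root = 54 != target 731
Candidate C: set leaf[1] = 69 -> leaves = [26, 69, 81, 8]
  L0: [26, 69, 81, 8]
  L1: h(26,69)=(26*31+69)%997=875 h(81,8)=(81*31+8)%997=525 -> [875, 525]
  L2: h(875,525)=(875*31+525)%997=731 -> [731]
  root = 731 == target 731  ** MATCH **
Candidate C produces the target root.

Answer: C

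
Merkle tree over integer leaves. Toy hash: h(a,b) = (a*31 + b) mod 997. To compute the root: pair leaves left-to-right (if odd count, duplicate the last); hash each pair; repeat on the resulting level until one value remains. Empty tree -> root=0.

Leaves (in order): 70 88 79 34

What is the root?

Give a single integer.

L0: [70, 88, 79, 34]
L1: h(70,88)=(70*31+88)%997=264 h(79,34)=(79*31+34)%997=489 -> [264, 489]
L2: h(264,489)=(264*31+489)%997=697 -> [697]

Answer: 697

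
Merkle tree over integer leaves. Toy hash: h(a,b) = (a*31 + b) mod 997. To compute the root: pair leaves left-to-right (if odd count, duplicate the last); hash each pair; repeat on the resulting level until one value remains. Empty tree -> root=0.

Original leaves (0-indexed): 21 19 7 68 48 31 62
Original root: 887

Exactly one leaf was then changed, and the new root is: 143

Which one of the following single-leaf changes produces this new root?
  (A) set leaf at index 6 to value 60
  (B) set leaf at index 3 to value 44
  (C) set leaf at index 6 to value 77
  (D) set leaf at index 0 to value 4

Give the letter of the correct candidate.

Answer: B

Derivation:
Original leaves: [21, 19, 7, 68, 48, 31, 62]
Target new root: 143
Try each candidate change and compute the resulting root:
Candidate A: set leaf[6] = 60 -> leaves = [21, 19, 7, 68, 48, 31, 60]
  L0: [21, 19, 7, 68, 48, 31, 60]
  L1: h(21,19)=(21*31+19)%997=670 h(7,68)=(7*31+68)%997=285 h(48,31)=(48*31+31)%997=522 h(60,60)=(60*31+60)%997=923 -> [670, 285, 522, 923]
  L2: h(670,285)=(670*31+285)%997=118 h(522,923)=(522*31+923)%997=156 -> [118, 156]
  L3: h(118,156)=(118*31+156)%997=823 -> [823]
  root = 823 != target 143
Candidate B: set leaf[3] = 44 -> leaves = [21, 19, 7, 44, 48, 31, 62]
  L0: [21, 19, 7, 44, 48, 31, 62]
  L1: h(21,19)=(21*31+19)%997=670 h(7,44)=(7*31+44)%997=261 h(48,31)=(48*31+31)%997=522 h(62,62)=(62*31+62)%997=987 -> [670, 261, 522, 987]
  L2: h(670,261)=(670*31+261)%997=94 h(522,987)=(522*31+987)%997=220 -> [94, 220]
  L3: h(94,220)=(94*31+220)%997=143 -> [143]
  root = 143 == target 143  ** MATCH **
Candidate C: set leaf[6] = 77 -> leaves = [21, 19, 7, 68, 48, 31, 77]
  L0: [21, 19, 7, 68, 48, 31, 77]
  L1: h(21,19)=(21*31+19)%997=670 h(7,68)=(7*31+68)%997=285 h(48,31)=(48*31+31)%997=522 h(77,77)=(77*31+77)%997=470 -> [670, 285, 522, 470]
  L2: h(670,285)=(670*31+285)%997=118 h(522,470)=(522*31+470)%997=700 -> [118, 700]
  L3: h(118,700)=(118*31+700)%997=370 -> [370]
  root = 370 != target 143
Candidate D: set leaf[0] = 4 -> leaves = [4, 19, 7, 68, 48, 31, 62]
  L0: [4, 19, 7, 68, 48, 31, 62]
  L1: h(4,19)=(4*31+19)%997=143 h(7,68)=(7*31+68)%997=285 h(48,31)=(48*31+31)%997=522 h(62,62)=(62*31+62)%997=987 -> [143, 285, 522, 987]
  L2: h(143,285)=(143*31+285)%997=730 h(522,987)=(522*31+987)%997=220 -> [730, 220]
  L3: h(730,220)=(730*31+220)%997=916 -> [916]
  root = 916 != target 143
Candidate B produces the target root.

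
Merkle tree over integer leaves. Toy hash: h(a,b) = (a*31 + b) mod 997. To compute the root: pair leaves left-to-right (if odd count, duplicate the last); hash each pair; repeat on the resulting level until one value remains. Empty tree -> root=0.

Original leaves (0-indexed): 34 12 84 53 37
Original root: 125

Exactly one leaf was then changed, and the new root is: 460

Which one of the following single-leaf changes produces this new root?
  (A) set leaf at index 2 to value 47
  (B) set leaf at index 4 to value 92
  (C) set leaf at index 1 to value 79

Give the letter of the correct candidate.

Answer: A

Derivation:
Original leaves: [34, 12, 84, 53, 37]
Target new root: 460
Try each candidate change and compute the resulting root:
Candidate A: set leaf[2] = 47 -> leaves = [34, 12, 47, 53, 37]
  L0: [34, 12, 47, 53, 37]
  L1: h(34,12)=(34*31+12)%997=69 h(47,53)=(47*31+53)%997=513 h(37,37)=(37*31+37)%997=187 -> [69, 513, 187]
  L2: h(69,513)=(69*31+513)%997=658 h(187,187)=(187*31+187)%997=2 -> [658, 2]
  L3: h(658,2)=(658*31+2)%997=460 -> [460]
  root = 460 == target 460  ** MATCH **
Candidate B: set leaf[4] = 92 -> leaves = [34, 12, 84, 53, 92]
  L0: [34, 12, 84, 53, 92]
  L1: h(34,12)=(34*31+12)%997=69 h(84,53)=(84*31+53)%997=663 h(92,92)=(92*31+92)%997=950 -> [69, 663, 950]
  L2: h(69,663)=(69*31+663)%997=808 h(950,950)=(950*31+950)%997=490 -> [808, 490]
  L3: h(808,490)=(808*31+490)%997=613 -> [613]
  root = 613 != target 460
Candidate C: set leaf[1] = 79 -> leaves = [34, 79, 84, 53, 37]
  L0: [34, 79, 84, 53, 37]
  L1: h(34,79)=(34*31+79)%997=136 h(84,53)=(84*31+53)%997=663 h(37,37)=(37*31+37)%997=187 -> [136, 663, 187]
  L2: h(136,663)=(136*31+663)%997=891 h(187,187)=(187*31+187)%997=2 -> [891, 2]
  L3: h(891,2)=(891*31+2)%997=704 -> [704]
  root = 704 != target 460
Candidate A produces the target root.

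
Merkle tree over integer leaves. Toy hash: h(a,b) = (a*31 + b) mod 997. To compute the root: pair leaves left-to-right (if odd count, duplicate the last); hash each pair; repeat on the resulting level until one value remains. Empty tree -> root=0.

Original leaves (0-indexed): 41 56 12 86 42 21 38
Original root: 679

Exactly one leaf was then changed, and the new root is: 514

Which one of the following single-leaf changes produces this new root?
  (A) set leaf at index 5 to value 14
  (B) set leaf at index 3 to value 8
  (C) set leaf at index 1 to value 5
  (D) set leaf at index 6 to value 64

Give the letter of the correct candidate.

Answer: D

Derivation:
Original leaves: [41, 56, 12, 86, 42, 21, 38]
Target new root: 514
Try each candidate change and compute the resulting root:
Candidate A: set leaf[5] = 14 -> leaves = [41, 56, 12, 86, 42, 14, 38]
  L0: [41, 56, 12, 86, 42, 14, 38]
  L1: h(41,56)=(41*31+56)%997=330 h(12,86)=(12*31+86)%997=458 h(42,14)=(42*31+14)%997=319 h(38,38)=(38*31+38)%997=219 -> [330, 458, 319, 219]
  L2: h(330,458)=(330*31+458)%997=718 h(319,219)=(319*31+219)%997=138 -> [718, 138]
  L3: h(718,138)=(718*31+138)%997=462 -> [462]
  root = 462 != target 514
Candidate B: set leaf[3] = 8 -> leaves = [41, 56, 12, 8, 42, 21, 38]
  L0: [41, 56, 12, 8, 42, 21, 38]
  L1: h(41,56)=(41*31+56)%997=330 h(12,8)=(12*31+8)%997=380 h(42,21)=(42*31+21)%997=326 h(38,38)=(38*31+38)%997=219 -> [330, 380, 326, 219]
  L2: h(330,380)=(330*31+380)%997=640 h(326,219)=(326*31+219)%997=355 -> [640, 355]
  L3: h(640,355)=(640*31+355)%997=255 -> [255]
  root = 255 != target 514
Candidate C: set leaf[1] = 5 -> leaves = [41, 5, 12, 86, 42, 21, 38]
  L0: [41, 5, 12, 86, 42, 21, 38]
  L1: h(41,5)=(41*31+5)%997=279 h(12,86)=(12*31+86)%997=458 h(42,21)=(42*31+21)%997=326 h(38,38)=(38*31+38)%997=219 -> [279, 458, 326, 219]
  L2: h(279,458)=(279*31+458)%997=134 h(326,219)=(326*31+219)%997=355 -> [134, 355]
  L3: h(134,355)=(134*31+355)%997=521 -> [521]
  root = 521 != target 514
Candidate D: set leaf[6] = 64 -> leaves = [41, 56, 12, 86, 42, 21, 64]
  L0: [41, 56, 12, 86, 42, 21, 64]
  L1: h(41,56)=(41*31+56)%997=330 h(12,86)=(12*31+86)%997=458 h(42,21)=(42*31+21)%997=326 h(64,64)=(64*31+64)%997=54 -> [330, 458, 326, 54]
  L2: h(330,458)=(330*31+458)%997=718 h(326,54)=(326*31+54)%997=190 -> [718, 190]
  L3: h(718,190)=(718*31+190)%997=514 -> [514]
  root = 514 == target 514  ** MATCH **
Candidate D produces the target root.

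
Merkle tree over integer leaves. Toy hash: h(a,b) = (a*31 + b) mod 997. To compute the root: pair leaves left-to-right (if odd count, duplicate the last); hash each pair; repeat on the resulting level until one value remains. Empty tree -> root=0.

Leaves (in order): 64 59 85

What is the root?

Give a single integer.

Answer: 251

Derivation:
L0: [64, 59, 85]
L1: h(64,59)=(64*31+59)%997=49 h(85,85)=(85*31+85)%997=726 -> [49, 726]
L2: h(49,726)=(49*31+726)%997=251 -> [251]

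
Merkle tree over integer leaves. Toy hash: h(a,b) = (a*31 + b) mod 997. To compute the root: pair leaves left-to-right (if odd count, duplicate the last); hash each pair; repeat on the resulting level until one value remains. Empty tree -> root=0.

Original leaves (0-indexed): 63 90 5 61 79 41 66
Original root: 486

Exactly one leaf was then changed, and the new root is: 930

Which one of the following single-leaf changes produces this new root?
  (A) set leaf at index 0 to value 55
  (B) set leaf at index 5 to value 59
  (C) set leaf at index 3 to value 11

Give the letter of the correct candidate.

Original leaves: [63, 90, 5, 61, 79, 41, 66]
Target new root: 930
Try each candidate change and compute the resulting root:
Candidate A: set leaf[0] = 55 -> leaves = [55, 90, 5, 61, 79, 41, 66]
  L0: [55, 90, 5, 61, 79, 41, 66]
  L1: h(55,90)=(55*31+90)%997=798 h(5,61)=(5*31+61)%997=216 h(79,41)=(79*31+41)%997=496 h(66,66)=(66*31+66)%997=118 -> [798, 216, 496, 118]
  L2: h(798,216)=(798*31+216)%997=29 h(496,118)=(496*31+118)%997=539 -> [29, 539]
  L3: h(29,539)=(29*31+539)%997=441 -> [441]
  root = 441 != target 930
Candidate B: set leaf[5] = 59 -> leaves = [63, 90, 5, 61, 79, 59, 66]
  L0: [63, 90, 5, 61, 79, 59, 66]
  L1: h(63,90)=(63*31+90)%997=49 h(5,61)=(5*31+61)%997=216 h(79,59)=(79*31+59)%997=514 h(66,66)=(66*31+66)%997=118 -> [49, 216, 514, 118]
  L2: h(49,216)=(49*31+216)%997=738 h(514,118)=(514*31+118)%997=100 -> [738, 100]
  L3: h(738,100)=(738*31+100)%997=47 -> [47]
  root = 47 != target 930
Candidate C: set leaf[3] = 11 -> leaves = [63, 90, 5, 11, 79, 41, 66]
  L0: [63, 90, 5, 11, 79, 41, 66]
  L1: h(63,90)=(63*31+90)%997=49 h(5,11)=(5*31+11)%997=166 h(79,41)=(79*31+41)%997=496 h(66,66)=(66*31+66)%997=118 -> [49, 166, 496, 118]
  L2: h(49,166)=(49*31+166)%997=688 h(496,118)=(496*31+118)%997=539 -> [688, 539]
  L3: h(688,539)=(688*31+539)%997=930 -> [930]
  root = 930 == target 930  ** MATCH **
Candidate C produces the target root.

Answer: C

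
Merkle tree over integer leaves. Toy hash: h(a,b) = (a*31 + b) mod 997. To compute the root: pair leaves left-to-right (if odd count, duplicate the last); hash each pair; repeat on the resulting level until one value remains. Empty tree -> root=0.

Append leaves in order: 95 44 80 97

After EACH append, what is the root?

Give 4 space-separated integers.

After append 95 (leaves=[95]):
  L0: [95]
  root=95
After append 44 (leaves=[95, 44]):
  L0: [95, 44]
  L1: h(95,44)=(95*31+44)%997=995 -> [995]
  root=995
After append 80 (leaves=[95, 44, 80]):
  L0: [95, 44, 80]
  L1: h(95,44)=(95*31+44)%997=995 h(80,80)=(80*31+80)%997=566 -> [995, 566]
  L2: h(995,566)=(995*31+566)%997=504 -> [504]
  root=504
After append 97 (leaves=[95, 44, 80, 97]):
  L0: [95, 44, 80, 97]
  L1: h(95,44)=(95*31+44)%997=995 h(80,97)=(80*31+97)%997=583 -> [995, 583]
  L2: h(995,583)=(995*31+583)%997=521 -> [521]
  root=521

Answer: 95 995 504 521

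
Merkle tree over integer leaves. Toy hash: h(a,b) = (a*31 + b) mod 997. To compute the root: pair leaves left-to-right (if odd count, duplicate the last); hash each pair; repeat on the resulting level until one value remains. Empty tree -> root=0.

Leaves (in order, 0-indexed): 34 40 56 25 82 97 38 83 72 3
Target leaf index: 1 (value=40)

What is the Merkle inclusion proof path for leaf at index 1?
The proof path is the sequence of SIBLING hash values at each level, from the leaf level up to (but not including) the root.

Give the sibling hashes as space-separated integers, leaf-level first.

L0 (leaves): [34, 40, 56, 25, 82, 97, 38, 83, 72, 3], target index=1
L1: h(34,40)=(34*31+40)%997=97 [pair 0] h(56,25)=(56*31+25)%997=764 [pair 1] h(82,97)=(82*31+97)%997=645 [pair 2] h(38,83)=(38*31+83)%997=264 [pair 3] h(72,3)=(72*31+3)%997=241 [pair 4] -> [97, 764, 645, 264, 241]
  Sibling for proof at L0: 34
L2: h(97,764)=(97*31+764)%997=780 [pair 0] h(645,264)=(645*31+264)%997=319 [pair 1] h(241,241)=(241*31+241)%997=733 [pair 2] -> [780, 319, 733]
  Sibling for proof at L1: 764
L3: h(780,319)=(780*31+319)%997=571 [pair 0] h(733,733)=(733*31+733)%997=525 [pair 1] -> [571, 525]
  Sibling for proof at L2: 319
L4: h(571,525)=(571*31+525)%997=280 [pair 0] -> [280]
  Sibling for proof at L3: 525
Root: 280
Proof path (sibling hashes from leaf to root): [34, 764, 319, 525]

Answer: 34 764 319 525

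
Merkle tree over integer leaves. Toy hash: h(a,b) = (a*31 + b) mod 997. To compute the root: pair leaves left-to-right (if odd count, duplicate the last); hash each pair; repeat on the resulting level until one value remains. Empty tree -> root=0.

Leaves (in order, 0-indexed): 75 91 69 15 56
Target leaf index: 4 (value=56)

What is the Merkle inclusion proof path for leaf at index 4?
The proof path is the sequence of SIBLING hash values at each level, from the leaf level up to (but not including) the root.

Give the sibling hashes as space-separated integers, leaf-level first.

L0 (leaves): [75, 91, 69, 15, 56], target index=4
L1: h(75,91)=(75*31+91)%997=422 [pair 0] h(69,15)=(69*31+15)%997=160 [pair 1] h(56,56)=(56*31+56)%997=795 [pair 2] -> [422, 160, 795]
  Sibling for proof at L0: 56
L2: h(422,160)=(422*31+160)%997=281 [pair 0] h(795,795)=(795*31+795)%997=515 [pair 1] -> [281, 515]
  Sibling for proof at L1: 795
L3: h(281,515)=(281*31+515)%997=253 [pair 0] -> [253]
  Sibling for proof at L2: 281
Root: 253
Proof path (sibling hashes from leaf to root): [56, 795, 281]

Answer: 56 795 281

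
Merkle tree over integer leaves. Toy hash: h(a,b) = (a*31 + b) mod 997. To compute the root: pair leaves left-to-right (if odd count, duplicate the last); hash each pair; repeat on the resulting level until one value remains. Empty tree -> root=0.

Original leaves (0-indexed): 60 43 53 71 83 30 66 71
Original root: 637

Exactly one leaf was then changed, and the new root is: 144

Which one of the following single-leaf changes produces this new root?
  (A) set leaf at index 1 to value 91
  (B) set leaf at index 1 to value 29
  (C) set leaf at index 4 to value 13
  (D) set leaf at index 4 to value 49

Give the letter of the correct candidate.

Original leaves: [60, 43, 53, 71, 83, 30, 66, 71]
Target new root: 144
Try each candidate change and compute the resulting root:
Candidate A: set leaf[1] = 91 -> leaves = [60, 91, 53, 71, 83, 30, 66, 71]
  L0: [60, 91, 53, 71, 83, 30, 66, 71]
  L1: h(60,91)=(60*31+91)%997=954 h(53,71)=(53*31+71)%997=717 h(83,30)=(83*31+30)%997=609 h(66,71)=(66*31+71)%997=123 -> [954, 717, 609, 123]
  L2: h(954,717)=(954*31+717)%997=381 h(609,123)=(609*31+123)%997=59 -> [381, 59]
  L3: h(381,59)=(381*31+59)%997=903 -> [903]
  root = 903 != target 144
Candidate B: set leaf[1] = 29 -> leaves = [60, 29, 53, 71, 83, 30, 66, 71]
  L0: [60, 29, 53, 71, 83, 30, 66, 71]
  L1: h(60,29)=(60*31+29)%997=892 h(53,71)=(53*31+71)%997=717 h(83,30)=(83*31+30)%997=609 h(66,71)=(66*31+71)%997=123 -> [892, 717, 609, 123]
  L2: h(892,717)=(892*31+717)%997=453 h(609,123)=(609*31+123)%997=59 -> [453, 59]
  L3: h(453,59)=(453*31+59)%997=144 -> [144]
  root = 144 == target 144  ** MATCH **
Candidate C: set leaf[4] = 13 -> leaves = [60, 43, 53, 71, 13, 30, 66, 71]
  L0: [60, 43, 53, 71, 13, 30, 66, 71]
  L1: h(60,43)=(60*31+43)%997=906 h(53,71)=(53*31+71)%997=717 h(13,30)=(13*31+30)%997=433 h(66,71)=(66*31+71)%997=123 -> [906, 717, 433, 123]
  L2: h(906,717)=(906*31+717)%997=887 h(433,123)=(433*31+123)%997=585 -> [887, 585]
  L3: h(887,585)=(887*31+585)%997=166 -> [166]
  root = 166 != target 144
Candidate D: set leaf[4] = 49 -> leaves = [60, 43, 53, 71, 49, 30, 66, 71]
  L0: [60, 43, 53, 71, 49, 30, 66, 71]
  L1: h(60,43)=(60*31+43)%997=906 h(53,71)=(53*31+71)%997=717 h(49,30)=(49*31+30)%997=552 h(66,71)=(66*31+71)%997=123 -> [906, 717, 552, 123]
  L2: h(906,717)=(906*31+717)%997=887 h(552,123)=(552*31+123)%997=286 -> [887, 286]
  L3: h(887,286)=(887*31+286)%997=864 -> [864]
  root = 864 != target 144
Candidate B produces the target root.

Answer: B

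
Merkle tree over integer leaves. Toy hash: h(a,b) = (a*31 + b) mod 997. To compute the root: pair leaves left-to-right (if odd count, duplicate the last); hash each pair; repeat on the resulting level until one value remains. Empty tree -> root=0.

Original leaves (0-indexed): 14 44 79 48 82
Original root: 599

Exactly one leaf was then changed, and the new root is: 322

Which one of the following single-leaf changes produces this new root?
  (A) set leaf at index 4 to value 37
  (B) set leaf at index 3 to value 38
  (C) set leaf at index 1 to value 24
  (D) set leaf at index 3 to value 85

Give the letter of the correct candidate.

Original leaves: [14, 44, 79, 48, 82]
Target new root: 322
Try each candidate change and compute the resulting root:
Candidate A: set leaf[4] = 37 -> leaves = [14, 44, 79, 48, 37]
  L0: [14, 44, 79, 48, 37]
  L1: h(14,44)=(14*31+44)%997=478 h(79,48)=(79*31+48)%997=503 h(37,37)=(37*31+37)%997=187 -> [478, 503, 187]
  L2: h(478,503)=(478*31+503)%997=366 h(187,187)=(187*31+187)%997=2 -> [366, 2]
  L3: h(366,2)=(366*31+2)%997=381 -> [381]
  root = 381 != target 322
Candidate B: set leaf[3] = 38 -> leaves = [14, 44, 79, 38, 82]
  L0: [14, 44, 79, 38, 82]
  L1: h(14,44)=(14*31+44)%997=478 h(79,38)=(79*31+38)%997=493 h(82,82)=(82*31+82)%997=630 -> [478, 493, 630]
  L2: h(478,493)=(478*31+493)%997=356 h(630,630)=(630*31+630)%997=220 -> [356, 220]
  L3: h(356,220)=(356*31+220)%997=289 -> [289]
  root = 289 != target 322
Candidate C: set leaf[1] = 24 -> leaves = [14, 24, 79, 48, 82]
  L0: [14, 24, 79, 48, 82]
  L1: h(14,24)=(14*31+24)%997=458 h(79,48)=(79*31+48)%997=503 h(82,82)=(82*31+82)%997=630 -> [458, 503, 630]
  L2: h(458,503)=(458*31+503)%997=743 h(630,630)=(630*31+630)%997=220 -> [743, 220]
  L3: h(743,220)=(743*31+220)%997=322 -> [322]
  root = 322 == target 322  ** MATCH **
Candidate D: set leaf[3] = 85 -> leaves = [14, 44, 79, 85, 82]
  L0: [14, 44, 79, 85, 82]
  L1: h(14,44)=(14*31+44)%997=478 h(79,85)=(79*31+85)%997=540 h(82,82)=(82*31+82)%997=630 -> [478, 540, 630]
  L2: h(478,540)=(478*31+540)%997=403 h(630,630)=(630*31+630)%997=220 -> [403, 220]
  L3: h(403,220)=(403*31+220)%997=749 -> [749]
  root = 749 != target 322
Candidate C produces the target root.

Answer: C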